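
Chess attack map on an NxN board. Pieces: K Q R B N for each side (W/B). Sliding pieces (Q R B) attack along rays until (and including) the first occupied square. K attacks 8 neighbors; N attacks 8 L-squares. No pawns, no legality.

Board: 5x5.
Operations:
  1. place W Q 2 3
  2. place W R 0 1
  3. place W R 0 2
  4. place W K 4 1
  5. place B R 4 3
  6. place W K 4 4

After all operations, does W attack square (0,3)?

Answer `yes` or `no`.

Op 1: place WQ@(2,3)
Op 2: place WR@(0,1)
Op 3: place WR@(0,2)
Op 4: place WK@(4,1)
Op 5: place BR@(4,3)
Op 6: place WK@(4,4)
Per-piece attacks for W:
  WR@(0,1): attacks (0,2) (0,0) (1,1) (2,1) (3,1) (4,1) [ray(0,1) blocked at (0,2); ray(1,0) blocked at (4,1)]
  WR@(0,2): attacks (0,3) (0,4) (0,1) (1,2) (2,2) (3,2) (4,2) [ray(0,-1) blocked at (0,1)]
  WQ@(2,3): attacks (2,4) (2,2) (2,1) (2,0) (3,3) (4,3) (1,3) (0,3) (3,4) (3,2) (4,1) (1,4) (1,2) (0,1) [ray(1,0) blocked at (4,3); ray(1,-1) blocked at (4,1); ray(-1,-1) blocked at (0,1)]
  WK@(4,1): attacks (4,2) (4,0) (3,1) (3,2) (3,0)
  WK@(4,4): attacks (4,3) (3,4) (3,3)
W attacks (0,3): yes

Answer: yes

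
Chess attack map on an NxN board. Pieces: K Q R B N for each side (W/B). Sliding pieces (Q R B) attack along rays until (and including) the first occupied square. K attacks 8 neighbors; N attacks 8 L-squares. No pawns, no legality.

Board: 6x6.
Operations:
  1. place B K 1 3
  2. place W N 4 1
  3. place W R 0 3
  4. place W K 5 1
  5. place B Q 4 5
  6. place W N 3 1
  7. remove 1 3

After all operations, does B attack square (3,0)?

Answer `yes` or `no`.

Op 1: place BK@(1,3)
Op 2: place WN@(4,1)
Op 3: place WR@(0,3)
Op 4: place WK@(5,1)
Op 5: place BQ@(4,5)
Op 6: place WN@(3,1)
Op 7: remove (1,3)
Per-piece attacks for B:
  BQ@(4,5): attacks (4,4) (4,3) (4,2) (4,1) (5,5) (3,5) (2,5) (1,5) (0,5) (5,4) (3,4) (2,3) (1,2) (0,1) [ray(0,-1) blocked at (4,1)]
B attacks (3,0): no

Answer: no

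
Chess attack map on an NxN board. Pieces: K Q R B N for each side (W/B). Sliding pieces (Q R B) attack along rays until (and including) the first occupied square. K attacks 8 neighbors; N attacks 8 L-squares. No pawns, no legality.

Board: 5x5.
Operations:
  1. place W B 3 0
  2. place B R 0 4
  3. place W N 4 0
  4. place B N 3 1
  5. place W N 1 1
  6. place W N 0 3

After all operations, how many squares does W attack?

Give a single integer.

Answer: 10

Derivation:
Op 1: place WB@(3,0)
Op 2: place BR@(0,4)
Op 3: place WN@(4,0)
Op 4: place BN@(3,1)
Op 5: place WN@(1,1)
Op 6: place WN@(0,3)
Per-piece attacks for W:
  WN@(0,3): attacks (2,4) (1,1) (2,2)
  WN@(1,1): attacks (2,3) (3,2) (0,3) (3,0)
  WB@(3,0): attacks (4,1) (2,1) (1,2) (0,3) [ray(-1,1) blocked at (0,3)]
  WN@(4,0): attacks (3,2) (2,1)
Union (10 distinct): (0,3) (1,1) (1,2) (2,1) (2,2) (2,3) (2,4) (3,0) (3,2) (4,1)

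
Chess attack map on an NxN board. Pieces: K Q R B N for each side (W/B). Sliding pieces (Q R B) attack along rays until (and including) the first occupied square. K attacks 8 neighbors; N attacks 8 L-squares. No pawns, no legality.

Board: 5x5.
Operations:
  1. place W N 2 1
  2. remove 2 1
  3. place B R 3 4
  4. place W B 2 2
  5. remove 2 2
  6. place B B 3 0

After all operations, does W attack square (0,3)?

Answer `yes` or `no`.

Answer: no

Derivation:
Op 1: place WN@(2,1)
Op 2: remove (2,1)
Op 3: place BR@(3,4)
Op 4: place WB@(2,2)
Op 5: remove (2,2)
Op 6: place BB@(3,0)
Per-piece attacks for W:
W attacks (0,3): no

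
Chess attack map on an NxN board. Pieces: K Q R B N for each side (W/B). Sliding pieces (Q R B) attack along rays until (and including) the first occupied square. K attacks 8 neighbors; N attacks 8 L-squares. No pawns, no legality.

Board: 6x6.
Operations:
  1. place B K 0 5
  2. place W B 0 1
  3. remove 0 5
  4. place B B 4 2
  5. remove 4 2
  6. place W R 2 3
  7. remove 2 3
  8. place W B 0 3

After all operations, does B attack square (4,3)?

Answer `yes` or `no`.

Answer: no

Derivation:
Op 1: place BK@(0,5)
Op 2: place WB@(0,1)
Op 3: remove (0,5)
Op 4: place BB@(4,2)
Op 5: remove (4,2)
Op 6: place WR@(2,3)
Op 7: remove (2,3)
Op 8: place WB@(0,3)
Per-piece attacks for B:
B attacks (4,3): no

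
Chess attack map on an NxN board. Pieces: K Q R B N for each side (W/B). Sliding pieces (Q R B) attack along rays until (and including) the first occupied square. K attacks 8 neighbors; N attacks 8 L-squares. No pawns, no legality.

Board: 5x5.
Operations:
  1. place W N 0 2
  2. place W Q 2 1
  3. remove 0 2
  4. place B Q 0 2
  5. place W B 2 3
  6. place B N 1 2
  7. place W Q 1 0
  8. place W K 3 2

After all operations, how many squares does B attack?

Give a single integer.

Answer: 11

Derivation:
Op 1: place WN@(0,2)
Op 2: place WQ@(2,1)
Op 3: remove (0,2)
Op 4: place BQ@(0,2)
Op 5: place WB@(2,3)
Op 6: place BN@(1,2)
Op 7: place WQ@(1,0)
Op 8: place WK@(3,2)
Per-piece attacks for B:
  BQ@(0,2): attacks (0,3) (0,4) (0,1) (0,0) (1,2) (1,3) (2,4) (1,1) (2,0) [ray(1,0) blocked at (1,2)]
  BN@(1,2): attacks (2,4) (3,3) (0,4) (2,0) (3,1) (0,0)
Union (11 distinct): (0,0) (0,1) (0,3) (0,4) (1,1) (1,2) (1,3) (2,0) (2,4) (3,1) (3,3)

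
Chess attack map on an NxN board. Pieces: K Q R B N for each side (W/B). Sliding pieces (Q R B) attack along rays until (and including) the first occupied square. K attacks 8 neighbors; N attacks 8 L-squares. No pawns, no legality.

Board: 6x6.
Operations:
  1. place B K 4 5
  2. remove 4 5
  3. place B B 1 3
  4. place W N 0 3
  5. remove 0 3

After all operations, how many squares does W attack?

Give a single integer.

Op 1: place BK@(4,5)
Op 2: remove (4,5)
Op 3: place BB@(1,3)
Op 4: place WN@(0,3)
Op 5: remove (0,3)
Per-piece attacks for W:
Union (0 distinct): (none)

Answer: 0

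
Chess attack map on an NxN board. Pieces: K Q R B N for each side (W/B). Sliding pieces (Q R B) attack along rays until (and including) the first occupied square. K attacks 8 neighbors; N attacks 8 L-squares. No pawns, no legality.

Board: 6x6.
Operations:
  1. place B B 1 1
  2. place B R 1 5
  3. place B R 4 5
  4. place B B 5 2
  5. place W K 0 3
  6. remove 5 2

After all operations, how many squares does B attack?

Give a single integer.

Op 1: place BB@(1,1)
Op 2: place BR@(1,5)
Op 3: place BR@(4,5)
Op 4: place BB@(5,2)
Op 5: place WK@(0,3)
Op 6: remove (5,2)
Per-piece attacks for B:
  BB@(1,1): attacks (2,2) (3,3) (4,4) (5,5) (2,0) (0,2) (0,0)
  BR@(1,5): attacks (1,4) (1,3) (1,2) (1,1) (2,5) (3,5) (4,5) (0,5) [ray(0,-1) blocked at (1,1); ray(1,0) blocked at (4,5)]
  BR@(4,5): attacks (4,4) (4,3) (4,2) (4,1) (4,0) (5,5) (3,5) (2,5) (1,5) [ray(-1,0) blocked at (1,5)]
Union (20 distinct): (0,0) (0,2) (0,5) (1,1) (1,2) (1,3) (1,4) (1,5) (2,0) (2,2) (2,5) (3,3) (3,5) (4,0) (4,1) (4,2) (4,3) (4,4) (4,5) (5,5)

Answer: 20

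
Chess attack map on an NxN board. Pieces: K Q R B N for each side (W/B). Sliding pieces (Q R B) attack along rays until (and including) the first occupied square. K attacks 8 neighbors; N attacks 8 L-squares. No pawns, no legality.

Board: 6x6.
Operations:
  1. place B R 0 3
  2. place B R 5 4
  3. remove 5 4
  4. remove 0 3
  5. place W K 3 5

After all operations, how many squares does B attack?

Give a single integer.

Op 1: place BR@(0,3)
Op 2: place BR@(5,4)
Op 3: remove (5,4)
Op 4: remove (0,3)
Op 5: place WK@(3,5)
Per-piece attacks for B:
Union (0 distinct): (none)

Answer: 0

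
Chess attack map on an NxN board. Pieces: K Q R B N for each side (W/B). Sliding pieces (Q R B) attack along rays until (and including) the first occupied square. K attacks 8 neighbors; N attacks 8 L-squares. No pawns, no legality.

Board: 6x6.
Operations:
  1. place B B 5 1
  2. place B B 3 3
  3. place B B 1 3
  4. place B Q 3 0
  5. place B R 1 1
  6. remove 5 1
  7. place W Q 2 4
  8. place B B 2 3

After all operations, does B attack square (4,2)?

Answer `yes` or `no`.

Op 1: place BB@(5,1)
Op 2: place BB@(3,3)
Op 3: place BB@(1,3)
Op 4: place BQ@(3,0)
Op 5: place BR@(1,1)
Op 6: remove (5,1)
Op 7: place WQ@(2,4)
Op 8: place BB@(2,3)
Per-piece attacks for B:
  BR@(1,1): attacks (1,2) (1,3) (1,0) (2,1) (3,1) (4,1) (5,1) (0,1) [ray(0,1) blocked at (1,3)]
  BB@(1,3): attacks (2,4) (2,2) (3,1) (4,0) (0,4) (0,2) [ray(1,1) blocked at (2,4)]
  BB@(2,3): attacks (3,4) (4,5) (3,2) (4,1) (5,0) (1,4) (0,5) (1,2) (0,1)
  BQ@(3,0): attacks (3,1) (3,2) (3,3) (4,0) (5,0) (2,0) (1,0) (0,0) (4,1) (5,2) (2,1) (1,2) (0,3) [ray(0,1) blocked at (3,3)]
  BB@(3,3): attacks (4,4) (5,5) (4,2) (5,1) (2,4) (2,2) (1,1) [ray(-1,1) blocked at (2,4); ray(-1,-1) blocked at (1,1)]
B attacks (4,2): yes

Answer: yes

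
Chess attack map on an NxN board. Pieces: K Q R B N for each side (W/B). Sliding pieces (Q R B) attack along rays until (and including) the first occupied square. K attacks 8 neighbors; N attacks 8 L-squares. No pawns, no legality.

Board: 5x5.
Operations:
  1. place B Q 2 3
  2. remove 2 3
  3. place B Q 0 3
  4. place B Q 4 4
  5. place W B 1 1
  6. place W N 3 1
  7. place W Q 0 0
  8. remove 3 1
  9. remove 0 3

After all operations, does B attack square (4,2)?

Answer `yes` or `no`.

Op 1: place BQ@(2,3)
Op 2: remove (2,3)
Op 3: place BQ@(0,3)
Op 4: place BQ@(4,4)
Op 5: place WB@(1,1)
Op 6: place WN@(3,1)
Op 7: place WQ@(0,0)
Op 8: remove (3,1)
Op 9: remove (0,3)
Per-piece attacks for B:
  BQ@(4,4): attacks (4,3) (4,2) (4,1) (4,0) (3,4) (2,4) (1,4) (0,4) (3,3) (2,2) (1,1) [ray(-1,-1) blocked at (1,1)]
B attacks (4,2): yes

Answer: yes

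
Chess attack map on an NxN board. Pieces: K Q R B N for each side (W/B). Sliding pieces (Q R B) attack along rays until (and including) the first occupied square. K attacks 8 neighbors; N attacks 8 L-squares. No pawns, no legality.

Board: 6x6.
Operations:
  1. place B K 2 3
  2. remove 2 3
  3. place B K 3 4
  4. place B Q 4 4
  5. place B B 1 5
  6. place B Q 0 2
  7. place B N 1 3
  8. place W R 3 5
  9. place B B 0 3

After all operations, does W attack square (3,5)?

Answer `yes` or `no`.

Op 1: place BK@(2,3)
Op 2: remove (2,3)
Op 3: place BK@(3,4)
Op 4: place BQ@(4,4)
Op 5: place BB@(1,5)
Op 6: place BQ@(0,2)
Op 7: place BN@(1,3)
Op 8: place WR@(3,5)
Op 9: place BB@(0,3)
Per-piece attacks for W:
  WR@(3,5): attacks (3,4) (4,5) (5,5) (2,5) (1,5) [ray(0,-1) blocked at (3,4); ray(-1,0) blocked at (1,5)]
W attacks (3,5): no

Answer: no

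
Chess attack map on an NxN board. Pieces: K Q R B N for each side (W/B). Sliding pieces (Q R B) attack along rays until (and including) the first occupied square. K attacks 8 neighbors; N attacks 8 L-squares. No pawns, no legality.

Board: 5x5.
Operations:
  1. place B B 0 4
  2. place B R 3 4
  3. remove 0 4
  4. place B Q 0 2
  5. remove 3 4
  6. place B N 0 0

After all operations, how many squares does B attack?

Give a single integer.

Answer: 13

Derivation:
Op 1: place BB@(0,4)
Op 2: place BR@(3,4)
Op 3: remove (0,4)
Op 4: place BQ@(0,2)
Op 5: remove (3,4)
Op 6: place BN@(0,0)
Per-piece attacks for B:
  BN@(0,0): attacks (1,2) (2,1)
  BQ@(0,2): attacks (0,3) (0,4) (0,1) (0,0) (1,2) (2,2) (3,2) (4,2) (1,3) (2,4) (1,1) (2,0) [ray(0,-1) blocked at (0,0)]
Union (13 distinct): (0,0) (0,1) (0,3) (0,4) (1,1) (1,2) (1,3) (2,0) (2,1) (2,2) (2,4) (3,2) (4,2)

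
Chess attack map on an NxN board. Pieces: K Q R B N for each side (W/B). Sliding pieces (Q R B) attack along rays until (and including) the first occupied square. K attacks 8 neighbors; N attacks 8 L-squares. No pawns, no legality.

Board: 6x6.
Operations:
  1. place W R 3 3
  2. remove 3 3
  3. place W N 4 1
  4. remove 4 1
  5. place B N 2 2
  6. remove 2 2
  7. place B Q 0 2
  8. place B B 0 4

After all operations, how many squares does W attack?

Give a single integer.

Answer: 0

Derivation:
Op 1: place WR@(3,3)
Op 2: remove (3,3)
Op 3: place WN@(4,1)
Op 4: remove (4,1)
Op 5: place BN@(2,2)
Op 6: remove (2,2)
Op 7: place BQ@(0,2)
Op 8: place BB@(0,4)
Per-piece attacks for W:
Union (0 distinct): (none)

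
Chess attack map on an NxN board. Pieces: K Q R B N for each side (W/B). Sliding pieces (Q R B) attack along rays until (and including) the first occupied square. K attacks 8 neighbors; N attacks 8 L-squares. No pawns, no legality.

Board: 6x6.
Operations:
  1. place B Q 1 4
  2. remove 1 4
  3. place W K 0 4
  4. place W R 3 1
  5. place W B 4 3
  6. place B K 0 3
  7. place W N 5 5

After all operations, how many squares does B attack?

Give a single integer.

Answer: 5

Derivation:
Op 1: place BQ@(1,4)
Op 2: remove (1,4)
Op 3: place WK@(0,4)
Op 4: place WR@(3,1)
Op 5: place WB@(4,3)
Op 6: place BK@(0,3)
Op 7: place WN@(5,5)
Per-piece attacks for B:
  BK@(0,3): attacks (0,4) (0,2) (1,3) (1,4) (1,2)
Union (5 distinct): (0,2) (0,4) (1,2) (1,3) (1,4)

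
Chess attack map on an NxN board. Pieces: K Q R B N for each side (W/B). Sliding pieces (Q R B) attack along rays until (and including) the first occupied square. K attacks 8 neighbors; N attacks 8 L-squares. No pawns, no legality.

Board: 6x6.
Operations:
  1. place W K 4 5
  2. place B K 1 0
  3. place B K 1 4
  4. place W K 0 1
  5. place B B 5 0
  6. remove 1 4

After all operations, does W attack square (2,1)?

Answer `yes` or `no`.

Answer: no

Derivation:
Op 1: place WK@(4,5)
Op 2: place BK@(1,0)
Op 3: place BK@(1,4)
Op 4: place WK@(0,1)
Op 5: place BB@(5,0)
Op 6: remove (1,4)
Per-piece attacks for W:
  WK@(0,1): attacks (0,2) (0,0) (1,1) (1,2) (1,0)
  WK@(4,5): attacks (4,4) (5,5) (3,5) (5,4) (3,4)
W attacks (2,1): no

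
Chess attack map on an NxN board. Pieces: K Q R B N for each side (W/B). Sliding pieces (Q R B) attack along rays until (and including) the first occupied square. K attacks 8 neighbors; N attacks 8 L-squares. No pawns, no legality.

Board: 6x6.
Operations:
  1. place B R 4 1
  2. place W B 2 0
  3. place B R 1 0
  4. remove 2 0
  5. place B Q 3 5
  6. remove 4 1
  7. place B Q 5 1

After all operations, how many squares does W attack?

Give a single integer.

Answer: 0

Derivation:
Op 1: place BR@(4,1)
Op 2: place WB@(2,0)
Op 3: place BR@(1,0)
Op 4: remove (2,0)
Op 5: place BQ@(3,5)
Op 6: remove (4,1)
Op 7: place BQ@(5,1)
Per-piece attacks for W:
Union (0 distinct): (none)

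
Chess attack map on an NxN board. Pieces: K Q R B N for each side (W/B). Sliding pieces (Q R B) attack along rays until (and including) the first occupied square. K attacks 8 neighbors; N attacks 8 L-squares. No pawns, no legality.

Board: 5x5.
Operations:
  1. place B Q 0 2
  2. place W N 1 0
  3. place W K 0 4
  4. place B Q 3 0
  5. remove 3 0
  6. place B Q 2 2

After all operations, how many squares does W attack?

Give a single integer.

Op 1: place BQ@(0,2)
Op 2: place WN@(1,0)
Op 3: place WK@(0,4)
Op 4: place BQ@(3,0)
Op 5: remove (3,0)
Op 6: place BQ@(2,2)
Per-piece attacks for W:
  WK@(0,4): attacks (0,3) (1,4) (1,3)
  WN@(1,0): attacks (2,2) (3,1) (0,2)
Union (6 distinct): (0,2) (0,3) (1,3) (1,4) (2,2) (3,1)

Answer: 6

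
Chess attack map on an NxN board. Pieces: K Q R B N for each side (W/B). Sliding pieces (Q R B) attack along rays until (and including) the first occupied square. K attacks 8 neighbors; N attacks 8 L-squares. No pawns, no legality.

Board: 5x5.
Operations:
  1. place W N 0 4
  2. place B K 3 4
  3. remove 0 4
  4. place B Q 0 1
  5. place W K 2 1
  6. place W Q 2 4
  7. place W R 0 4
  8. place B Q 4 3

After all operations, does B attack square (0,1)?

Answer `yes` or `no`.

Op 1: place WN@(0,4)
Op 2: place BK@(3,4)
Op 3: remove (0,4)
Op 4: place BQ@(0,1)
Op 5: place WK@(2,1)
Op 6: place WQ@(2,4)
Op 7: place WR@(0,4)
Op 8: place BQ@(4,3)
Per-piece attacks for B:
  BQ@(0,1): attacks (0,2) (0,3) (0,4) (0,0) (1,1) (2,1) (1,2) (2,3) (3,4) (1,0) [ray(0,1) blocked at (0,4); ray(1,0) blocked at (2,1); ray(1,1) blocked at (3,4)]
  BK@(3,4): attacks (3,3) (4,4) (2,4) (4,3) (2,3)
  BQ@(4,3): attacks (4,4) (4,2) (4,1) (4,0) (3,3) (2,3) (1,3) (0,3) (3,4) (3,2) (2,1) [ray(-1,1) blocked at (3,4); ray(-1,-1) blocked at (2,1)]
B attacks (0,1): no

Answer: no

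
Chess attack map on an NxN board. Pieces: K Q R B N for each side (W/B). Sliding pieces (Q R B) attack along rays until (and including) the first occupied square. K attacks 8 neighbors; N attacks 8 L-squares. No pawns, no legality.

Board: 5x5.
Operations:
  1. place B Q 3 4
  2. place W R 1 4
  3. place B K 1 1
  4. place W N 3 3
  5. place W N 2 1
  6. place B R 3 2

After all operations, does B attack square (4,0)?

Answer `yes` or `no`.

Op 1: place BQ@(3,4)
Op 2: place WR@(1,4)
Op 3: place BK@(1,1)
Op 4: place WN@(3,3)
Op 5: place WN@(2,1)
Op 6: place BR@(3,2)
Per-piece attacks for B:
  BK@(1,1): attacks (1,2) (1,0) (2,1) (0,1) (2,2) (2,0) (0,2) (0,0)
  BR@(3,2): attacks (3,3) (3,1) (3,0) (4,2) (2,2) (1,2) (0,2) [ray(0,1) blocked at (3,3)]
  BQ@(3,4): attacks (3,3) (4,4) (2,4) (1,4) (4,3) (2,3) (1,2) (0,1) [ray(0,-1) blocked at (3,3); ray(-1,0) blocked at (1,4)]
B attacks (4,0): no

Answer: no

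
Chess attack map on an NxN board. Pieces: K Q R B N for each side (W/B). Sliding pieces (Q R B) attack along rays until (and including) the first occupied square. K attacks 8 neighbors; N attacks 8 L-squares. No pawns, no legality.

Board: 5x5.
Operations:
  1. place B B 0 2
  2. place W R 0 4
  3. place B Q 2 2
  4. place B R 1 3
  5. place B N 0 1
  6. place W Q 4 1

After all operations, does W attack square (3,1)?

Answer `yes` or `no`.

Op 1: place BB@(0,2)
Op 2: place WR@(0,4)
Op 3: place BQ@(2,2)
Op 4: place BR@(1,3)
Op 5: place BN@(0,1)
Op 6: place WQ@(4,1)
Per-piece attacks for W:
  WR@(0,4): attacks (0,3) (0,2) (1,4) (2,4) (3,4) (4,4) [ray(0,-1) blocked at (0,2)]
  WQ@(4,1): attacks (4,2) (4,3) (4,4) (4,0) (3,1) (2,1) (1,1) (0,1) (3,2) (2,3) (1,4) (3,0) [ray(-1,0) blocked at (0,1)]
W attacks (3,1): yes

Answer: yes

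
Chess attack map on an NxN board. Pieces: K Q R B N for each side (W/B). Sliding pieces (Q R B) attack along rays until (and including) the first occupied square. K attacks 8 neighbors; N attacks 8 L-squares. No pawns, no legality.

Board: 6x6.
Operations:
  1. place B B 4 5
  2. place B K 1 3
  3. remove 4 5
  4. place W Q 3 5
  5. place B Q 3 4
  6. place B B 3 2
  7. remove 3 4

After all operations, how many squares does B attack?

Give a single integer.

Op 1: place BB@(4,5)
Op 2: place BK@(1,3)
Op 3: remove (4,5)
Op 4: place WQ@(3,5)
Op 5: place BQ@(3,4)
Op 6: place BB@(3,2)
Op 7: remove (3,4)
Per-piece attacks for B:
  BK@(1,3): attacks (1,4) (1,2) (2,3) (0,3) (2,4) (2,2) (0,4) (0,2)
  BB@(3,2): attacks (4,3) (5,4) (4,1) (5,0) (2,3) (1,4) (0,5) (2,1) (1,0)
Union (15 distinct): (0,2) (0,3) (0,4) (0,5) (1,0) (1,2) (1,4) (2,1) (2,2) (2,3) (2,4) (4,1) (4,3) (5,0) (5,4)

Answer: 15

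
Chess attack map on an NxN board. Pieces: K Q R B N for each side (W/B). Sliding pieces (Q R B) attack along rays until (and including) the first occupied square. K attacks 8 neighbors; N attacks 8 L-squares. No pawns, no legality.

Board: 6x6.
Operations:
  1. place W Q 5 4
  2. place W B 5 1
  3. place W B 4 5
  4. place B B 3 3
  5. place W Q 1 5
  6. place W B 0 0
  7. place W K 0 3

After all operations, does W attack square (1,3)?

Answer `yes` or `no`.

Answer: yes

Derivation:
Op 1: place WQ@(5,4)
Op 2: place WB@(5,1)
Op 3: place WB@(4,5)
Op 4: place BB@(3,3)
Op 5: place WQ@(1,5)
Op 6: place WB@(0,0)
Op 7: place WK@(0,3)
Per-piece attacks for W:
  WB@(0,0): attacks (1,1) (2,2) (3,3) [ray(1,1) blocked at (3,3)]
  WK@(0,3): attacks (0,4) (0,2) (1,3) (1,4) (1,2)
  WQ@(1,5): attacks (1,4) (1,3) (1,2) (1,1) (1,0) (2,5) (3,5) (4,5) (0,5) (2,4) (3,3) (0,4) [ray(1,0) blocked at (4,5); ray(1,-1) blocked at (3,3)]
  WB@(4,5): attacks (5,4) (3,4) (2,3) (1,2) (0,1) [ray(1,-1) blocked at (5,4)]
  WB@(5,1): attacks (4,2) (3,3) (4,0) [ray(-1,1) blocked at (3,3)]
  WQ@(5,4): attacks (5,5) (5,3) (5,2) (5,1) (4,4) (3,4) (2,4) (1,4) (0,4) (4,5) (4,3) (3,2) (2,1) (1,0) [ray(0,-1) blocked at (5,1); ray(-1,1) blocked at (4,5)]
W attacks (1,3): yes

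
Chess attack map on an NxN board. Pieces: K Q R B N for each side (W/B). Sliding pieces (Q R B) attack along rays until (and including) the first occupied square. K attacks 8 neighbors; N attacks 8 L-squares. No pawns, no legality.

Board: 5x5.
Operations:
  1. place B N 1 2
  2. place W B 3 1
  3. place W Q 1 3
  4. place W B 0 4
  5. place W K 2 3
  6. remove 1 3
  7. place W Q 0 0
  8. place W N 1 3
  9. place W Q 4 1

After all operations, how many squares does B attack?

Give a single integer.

Op 1: place BN@(1,2)
Op 2: place WB@(3,1)
Op 3: place WQ@(1,3)
Op 4: place WB@(0,4)
Op 5: place WK@(2,3)
Op 6: remove (1,3)
Op 7: place WQ@(0,0)
Op 8: place WN@(1,3)
Op 9: place WQ@(4,1)
Per-piece attacks for B:
  BN@(1,2): attacks (2,4) (3,3) (0,4) (2,0) (3,1) (0,0)
Union (6 distinct): (0,0) (0,4) (2,0) (2,4) (3,1) (3,3)

Answer: 6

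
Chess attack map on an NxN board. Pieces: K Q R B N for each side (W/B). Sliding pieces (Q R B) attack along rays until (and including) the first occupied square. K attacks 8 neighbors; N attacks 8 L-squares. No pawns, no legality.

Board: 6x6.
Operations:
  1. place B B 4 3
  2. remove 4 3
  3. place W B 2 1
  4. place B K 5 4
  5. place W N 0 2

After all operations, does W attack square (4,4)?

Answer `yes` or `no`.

Answer: no

Derivation:
Op 1: place BB@(4,3)
Op 2: remove (4,3)
Op 3: place WB@(2,1)
Op 4: place BK@(5,4)
Op 5: place WN@(0,2)
Per-piece attacks for W:
  WN@(0,2): attacks (1,4) (2,3) (1,0) (2,1)
  WB@(2,1): attacks (3,2) (4,3) (5,4) (3,0) (1,2) (0,3) (1,0) [ray(1,1) blocked at (5,4)]
W attacks (4,4): no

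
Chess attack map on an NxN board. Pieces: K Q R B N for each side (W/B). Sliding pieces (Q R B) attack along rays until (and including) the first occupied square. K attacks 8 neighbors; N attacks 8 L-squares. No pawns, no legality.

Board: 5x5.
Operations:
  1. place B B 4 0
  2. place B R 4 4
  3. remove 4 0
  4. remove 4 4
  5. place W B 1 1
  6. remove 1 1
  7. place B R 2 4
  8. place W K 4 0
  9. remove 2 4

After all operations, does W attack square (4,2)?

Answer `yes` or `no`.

Answer: no

Derivation:
Op 1: place BB@(4,0)
Op 2: place BR@(4,4)
Op 3: remove (4,0)
Op 4: remove (4,4)
Op 5: place WB@(1,1)
Op 6: remove (1,1)
Op 7: place BR@(2,4)
Op 8: place WK@(4,0)
Op 9: remove (2,4)
Per-piece attacks for W:
  WK@(4,0): attacks (4,1) (3,0) (3,1)
W attacks (4,2): no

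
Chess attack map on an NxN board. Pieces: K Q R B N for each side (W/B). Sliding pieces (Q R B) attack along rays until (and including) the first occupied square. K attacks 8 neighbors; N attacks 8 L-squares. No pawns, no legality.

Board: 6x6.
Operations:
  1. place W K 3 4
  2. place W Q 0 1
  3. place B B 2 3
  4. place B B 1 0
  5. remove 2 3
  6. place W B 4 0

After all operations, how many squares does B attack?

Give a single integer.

Answer: 5

Derivation:
Op 1: place WK@(3,4)
Op 2: place WQ@(0,1)
Op 3: place BB@(2,3)
Op 4: place BB@(1,0)
Op 5: remove (2,3)
Op 6: place WB@(4,0)
Per-piece attacks for B:
  BB@(1,0): attacks (2,1) (3,2) (4,3) (5,4) (0,1) [ray(-1,1) blocked at (0,1)]
Union (5 distinct): (0,1) (2,1) (3,2) (4,3) (5,4)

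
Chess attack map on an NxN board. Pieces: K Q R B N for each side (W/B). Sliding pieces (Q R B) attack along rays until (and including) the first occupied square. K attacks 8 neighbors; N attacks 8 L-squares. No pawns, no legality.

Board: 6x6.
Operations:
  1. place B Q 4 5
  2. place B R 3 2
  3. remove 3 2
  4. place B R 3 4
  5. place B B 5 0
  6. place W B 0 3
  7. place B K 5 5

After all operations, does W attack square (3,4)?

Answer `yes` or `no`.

Answer: no

Derivation:
Op 1: place BQ@(4,5)
Op 2: place BR@(3,2)
Op 3: remove (3,2)
Op 4: place BR@(3,4)
Op 5: place BB@(5,0)
Op 6: place WB@(0,3)
Op 7: place BK@(5,5)
Per-piece attacks for W:
  WB@(0,3): attacks (1,4) (2,5) (1,2) (2,1) (3,0)
W attacks (3,4): no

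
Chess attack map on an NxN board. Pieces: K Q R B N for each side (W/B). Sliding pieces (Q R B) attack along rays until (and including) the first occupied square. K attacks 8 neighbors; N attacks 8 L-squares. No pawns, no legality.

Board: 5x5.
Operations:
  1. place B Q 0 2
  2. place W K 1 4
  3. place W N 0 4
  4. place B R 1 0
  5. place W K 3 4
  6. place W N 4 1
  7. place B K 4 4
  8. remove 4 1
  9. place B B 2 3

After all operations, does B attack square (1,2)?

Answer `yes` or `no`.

Op 1: place BQ@(0,2)
Op 2: place WK@(1,4)
Op 3: place WN@(0,4)
Op 4: place BR@(1,0)
Op 5: place WK@(3,4)
Op 6: place WN@(4,1)
Op 7: place BK@(4,4)
Op 8: remove (4,1)
Op 9: place BB@(2,3)
Per-piece attacks for B:
  BQ@(0,2): attacks (0,3) (0,4) (0,1) (0,0) (1,2) (2,2) (3,2) (4,2) (1,3) (2,4) (1,1) (2,0) [ray(0,1) blocked at (0,4)]
  BR@(1,0): attacks (1,1) (1,2) (1,3) (1,4) (2,0) (3,0) (4,0) (0,0) [ray(0,1) blocked at (1,4)]
  BB@(2,3): attacks (3,4) (3,2) (4,1) (1,4) (1,2) (0,1) [ray(1,1) blocked at (3,4); ray(-1,1) blocked at (1,4)]
  BK@(4,4): attacks (4,3) (3,4) (3,3)
B attacks (1,2): yes

Answer: yes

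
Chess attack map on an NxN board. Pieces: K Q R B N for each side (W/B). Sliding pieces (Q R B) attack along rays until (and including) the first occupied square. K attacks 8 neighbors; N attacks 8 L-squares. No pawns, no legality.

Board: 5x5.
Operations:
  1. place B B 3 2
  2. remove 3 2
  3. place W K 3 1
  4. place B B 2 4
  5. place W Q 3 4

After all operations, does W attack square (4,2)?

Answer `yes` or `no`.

Answer: yes

Derivation:
Op 1: place BB@(3,2)
Op 2: remove (3,2)
Op 3: place WK@(3,1)
Op 4: place BB@(2,4)
Op 5: place WQ@(3,4)
Per-piece attacks for W:
  WK@(3,1): attacks (3,2) (3,0) (4,1) (2,1) (4,2) (4,0) (2,2) (2,0)
  WQ@(3,4): attacks (3,3) (3,2) (3,1) (4,4) (2,4) (4,3) (2,3) (1,2) (0,1) [ray(0,-1) blocked at (3,1); ray(-1,0) blocked at (2,4)]
W attacks (4,2): yes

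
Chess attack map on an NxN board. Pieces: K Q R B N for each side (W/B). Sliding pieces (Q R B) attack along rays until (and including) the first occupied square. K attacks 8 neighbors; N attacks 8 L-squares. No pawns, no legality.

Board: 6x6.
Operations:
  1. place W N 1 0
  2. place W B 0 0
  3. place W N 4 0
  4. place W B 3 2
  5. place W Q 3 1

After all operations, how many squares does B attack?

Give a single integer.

Answer: 0

Derivation:
Op 1: place WN@(1,0)
Op 2: place WB@(0,0)
Op 3: place WN@(4,0)
Op 4: place WB@(3,2)
Op 5: place WQ@(3,1)
Per-piece attacks for B:
Union (0 distinct): (none)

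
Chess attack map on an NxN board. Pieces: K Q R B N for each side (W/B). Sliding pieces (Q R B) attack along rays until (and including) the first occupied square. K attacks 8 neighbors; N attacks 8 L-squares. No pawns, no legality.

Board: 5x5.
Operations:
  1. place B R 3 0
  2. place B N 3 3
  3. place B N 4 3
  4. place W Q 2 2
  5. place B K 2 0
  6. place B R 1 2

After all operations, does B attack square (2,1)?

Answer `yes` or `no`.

Answer: yes

Derivation:
Op 1: place BR@(3,0)
Op 2: place BN@(3,3)
Op 3: place BN@(4,3)
Op 4: place WQ@(2,2)
Op 5: place BK@(2,0)
Op 6: place BR@(1,2)
Per-piece attacks for B:
  BR@(1,2): attacks (1,3) (1,4) (1,1) (1,0) (2,2) (0,2) [ray(1,0) blocked at (2,2)]
  BK@(2,0): attacks (2,1) (3,0) (1,0) (3,1) (1,1)
  BR@(3,0): attacks (3,1) (3,2) (3,3) (4,0) (2,0) [ray(0,1) blocked at (3,3); ray(-1,0) blocked at (2,0)]
  BN@(3,3): attacks (1,4) (4,1) (2,1) (1,2)
  BN@(4,3): attacks (2,4) (3,1) (2,2)
B attacks (2,1): yes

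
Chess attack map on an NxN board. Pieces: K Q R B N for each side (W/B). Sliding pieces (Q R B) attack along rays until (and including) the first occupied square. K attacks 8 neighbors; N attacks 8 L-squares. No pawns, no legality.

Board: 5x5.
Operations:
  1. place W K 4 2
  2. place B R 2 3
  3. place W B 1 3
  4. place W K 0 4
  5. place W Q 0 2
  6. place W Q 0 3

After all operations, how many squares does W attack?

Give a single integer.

Answer: 21

Derivation:
Op 1: place WK@(4,2)
Op 2: place BR@(2,3)
Op 3: place WB@(1,3)
Op 4: place WK@(0,4)
Op 5: place WQ@(0,2)
Op 6: place WQ@(0,3)
Per-piece attacks for W:
  WQ@(0,2): attacks (0,3) (0,1) (0,0) (1,2) (2,2) (3,2) (4,2) (1,3) (1,1) (2,0) [ray(0,1) blocked at (0,3); ray(1,0) blocked at (4,2); ray(1,1) blocked at (1,3)]
  WQ@(0,3): attacks (0,4) (0,2) (1,3) (1,4) (1,2) (2,1) (3,0) [ray(0,1) blocked at (0,4); ray(0,-1) blocked at (0,2); ray(1,0) blocked at (1,3)]
  WK@(0,4): attacks (0,3) (1,4) (1,3)
  WB@(1,3): attacks (2,4) (2,2) (3,1) (4,0) (0,4) (0,2) [ray(-1,1) blocked at (0,4); ray(-1,-1) blocked at (0,2)]
  WK@(4,2): attacks (4,3) (4,1) (3,2) (3,3) (3,1)
Union (21 distinct): (0,0) (0,1) (0,2) (0,3) (0,4) (1,1) (1,2) (1,3) (1,4) (2,0) (2,1) (2,2) (2,4) (3,0) (3,1) (3,2) (3,3) (4,0) (4,1) (4,2) (4,3)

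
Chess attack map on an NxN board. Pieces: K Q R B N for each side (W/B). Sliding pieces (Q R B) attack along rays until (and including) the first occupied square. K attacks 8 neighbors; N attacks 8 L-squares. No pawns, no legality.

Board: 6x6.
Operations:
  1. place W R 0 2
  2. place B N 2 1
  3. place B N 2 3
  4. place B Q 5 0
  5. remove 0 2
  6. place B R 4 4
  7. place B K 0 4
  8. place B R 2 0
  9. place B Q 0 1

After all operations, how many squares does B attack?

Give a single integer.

Op 1: place WR@(0,2)
Op 2: place BN@(2,1)
Op 3: place BN@(2,3)
Op 4: place BQ@(5,0)
Op 5: remove (0,2)
Op 6: place BR@(4,4)
Op 7: place BK@(0,4)
Op 8: place BR@(2,0)
Op 9: place BQ@(0,1)
Per-piece attacks for B:
  BQ@(0,1): attacks (0,2) (0,3) (0,4) (0,0) (1,1) (2,1) (1,2) (2,3) (1,0) [ray(0,1) blocked at (0,4); ray(1,0) blocked at (2,1); ray(1,1) blocked at (2,3)]
  BK@(0,4): attacks (0,5) (0,3) (1,4) (1,5) (1,3)
  BR@(2,0): attacks (2,1) (3,0) (4,0) (5,0) (1,0) (0,0) [ray(0,1) blocked at (2,1); ray(1,0) blocked at (5,0)]
  BN@(2,1): attacks (3,3) (4,2) (1,3) (0,2) (4,0) (0,0)
  BN@(2,3): attacks (3,5) (4,4) (1,5) (0,4) (3,1) (4,2) (1,1) (0,2)
  BR@(4,4): attacks (4,5) (4,3) (4,2) (4,1) (4,0) (5,4) (3,4) (2,4) (1,4) (0,4) [ray(-1,0) blocked at (0,4)]
  BQ@(5,0): attacks (5,1) (5,2) (5,3) (5,4) (5,5) (4,0) (3,0) (2,0) (4,1) (3,2) (2,3) [ray(-1,0) blocked at (2,0); ray(-1,1) blocked at (2,3)]
Union (33 distinct): (0,0) (0,2) (0,3) (0,4) (0,5) (1,0) (1,1) (1,2) (1,3) (1,4) (1,5) (2,0) (2,1) (2,3) (2,4) (3,0) (3,1) (3,2) (3,3) (3,4) (3,5) (4,0) (4,1) (4,2) (4,3) (4,4) (4,5) (5,0) (5,1) (5,2) (5,3) (5,4) (5,5)

Answer: 33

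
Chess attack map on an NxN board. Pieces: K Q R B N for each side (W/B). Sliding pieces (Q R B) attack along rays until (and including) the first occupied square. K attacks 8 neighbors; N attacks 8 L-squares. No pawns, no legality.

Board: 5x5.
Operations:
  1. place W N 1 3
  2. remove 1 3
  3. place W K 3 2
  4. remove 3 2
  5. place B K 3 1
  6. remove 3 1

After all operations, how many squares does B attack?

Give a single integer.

Op 1: place WN@(1,3)
Op 2: remove (1,3)
Op 3: place WK@(3,2)
Op 4: remove (3,2)
Op 5: place BK@(3,1)
Op 6: remove (3,1)
Per-piece attacks for B:
Union (0 distinct): (none)

Answer: 0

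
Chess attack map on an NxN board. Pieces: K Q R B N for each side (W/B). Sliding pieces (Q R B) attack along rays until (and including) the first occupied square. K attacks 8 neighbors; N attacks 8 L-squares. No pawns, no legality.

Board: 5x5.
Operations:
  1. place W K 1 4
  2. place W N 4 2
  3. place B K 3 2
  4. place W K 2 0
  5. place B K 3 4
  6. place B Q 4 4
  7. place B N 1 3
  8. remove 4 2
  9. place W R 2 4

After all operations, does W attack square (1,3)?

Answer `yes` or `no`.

Op 1: place WK@(1,4)
Op 2: place WN@(4,2)
Op 3: place BK@(3,2)
Op 4: place WK@(2,0)
Op 5: place BK@(3,4)
Op 6: place BQ@(4,4)
Op 7: place BN@(1,3)
Op 8: remove (4,2)
Op 9: place WR@(2,4)
Per-piece attacks for W:
  WK@(1,4): attacks (1,3) (2,4) (0,4) (2,3) (0,3)
  WK@(2,0): attacks (2,1) (3,0) (1,0) (3,1) (1,1)
  WR@(2,4): attacks (2,3) (2,2) (2,1) (2,0) (3,4) (1,4) [ray(0,-1) blocked at (2,0); ray(1,0) blocked at (3,4); ray(-1,0) blocked at (1,4)]
W attacks (1,3): yes

Answer: yes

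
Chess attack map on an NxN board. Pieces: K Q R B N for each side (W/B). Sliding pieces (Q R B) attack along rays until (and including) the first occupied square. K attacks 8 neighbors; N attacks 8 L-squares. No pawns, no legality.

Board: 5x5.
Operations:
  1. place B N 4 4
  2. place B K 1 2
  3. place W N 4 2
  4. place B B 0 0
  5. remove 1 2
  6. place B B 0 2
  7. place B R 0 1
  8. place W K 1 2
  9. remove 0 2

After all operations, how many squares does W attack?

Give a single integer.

Op 1: place BN@(4,4)
Op 2: place BK@(1,2)
Op 3: place WN@(4,2)
Op 4: place BB@(0,0)
Op 5: remove (1,2)
Op 6: place BB@(0,2)
Op 7: place BR@(0,1)
Op 8: place WK@(1,2)
Op 9: remove (0,2)
Per-piece attacks for W:
  WK@(1,2): attacks (1,3) (1,1) (2,2) (0,2) (2,3) (2,1) (0,3) (0,1)
  WN@(4,2): attacks (3,4) (2,3) (3,0) (2,1)
Union (10 distinct): (0,1) (0,2) (0,3) (1,1) (1,3) (2,1) (2,2) (2,3) (3,0) (3,4)

Answer: 10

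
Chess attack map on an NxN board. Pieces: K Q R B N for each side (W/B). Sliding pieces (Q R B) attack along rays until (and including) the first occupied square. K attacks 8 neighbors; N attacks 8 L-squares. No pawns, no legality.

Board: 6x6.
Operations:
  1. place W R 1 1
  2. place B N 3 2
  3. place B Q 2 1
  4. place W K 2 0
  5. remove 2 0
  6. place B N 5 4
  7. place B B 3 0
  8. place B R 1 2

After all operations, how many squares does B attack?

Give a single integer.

Answer: 25

Derivation:
Op 1: place WR@(1,1)
Op 2: place BN@(3,2)
Op 3: place BQ@(2,1)
Op 4: place WK@(2,0)
Op 5: remove (2,0)
Op 6: place BN@(5,4)
Op 7: place BB@(3,0)
Op 8: place BR@(1,2)
Per-piece attacks for B:
  BR@(1,2): attacks (1,3) (1,4) (1,5) (1,1) (2,2) (3,2) (0,2) [ray(0,-1) blocked at (1,1); ray(1,0) blocked at (3,2)]
  BQ@(2,1): attacks (2,2) (2,3) (2,4) (2,5) (2,0) (3,1) (4,1) (5,1) (1,1) (3,2) (3,0) (1,2) (1,0) [ray(-1,0) blocked at (1,1); ray(1,1) blocked at (3,2); ray(1,-1) blocked at (3,0); ray(-1,1) blocked at (1,2)]
  BB@(3,0): attacks (4,1) (5,2) (2,1) [ray(-1,1) blocked at (2,1)]
  BN@(3,2): attacks (4,4) (5,3) (2,4) (1,3) (4,0) (5,1) (2,0) (1,1)
  BN@(5,4): attacks (3,5) (4,2) (3,3)
Union (25 distinct): (0,2) (1,0) (1,1) (1,2) (1,3) (1,4) (1,5) (2,0) (2,1) (2,2) (2,3) (2,4) (2,5) (3,0) (3,1) (3,2) (3,3) (3,5) (4,0) (4,1) (4,2) (4,4) (5,1) (5,2) (5,3)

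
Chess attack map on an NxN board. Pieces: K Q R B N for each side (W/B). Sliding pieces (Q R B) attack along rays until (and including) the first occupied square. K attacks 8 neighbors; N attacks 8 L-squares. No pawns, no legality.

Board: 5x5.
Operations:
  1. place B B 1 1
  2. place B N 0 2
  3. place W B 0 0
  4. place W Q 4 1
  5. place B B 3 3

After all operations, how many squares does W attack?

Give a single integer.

Answer: 11

Derivation:
Op 1: place BB@(1,1)
Op 2: place BN@(0,2)
Op 3: place WB@(0,0)
Op 4: place WQ@(4,1)
Op 5: place BB@(3,3)
Per-piece attacks for W:
  WB@(0,0): attacks (1,1) [ray(1,1) blocked at (1,1)]
  WQ@(4,1): attacks (4,2) (4,3) (4,4) (4,0) (3,1) (2,1) (1,1) (3,2) (2,3) (1,4) (3,0) [ray(-1,0) blocked at (1,1)]
Union (11 distinct): (1,1) (1,4) (2,1) (2,3) (3,0) (3,1) (3,2) (4,0) (4,2) (4,3) (4,4)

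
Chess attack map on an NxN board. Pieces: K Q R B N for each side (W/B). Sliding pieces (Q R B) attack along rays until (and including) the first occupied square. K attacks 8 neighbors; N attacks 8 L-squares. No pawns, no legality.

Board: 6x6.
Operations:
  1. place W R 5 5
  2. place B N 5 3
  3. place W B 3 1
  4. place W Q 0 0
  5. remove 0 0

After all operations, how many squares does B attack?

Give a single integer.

Answer: 4

Derivation:
Op 1: place WR@(5,5)
Op 2: place BN@(5,3)
Op 3: place WB@(3,1)
Op 4: place WQ@(0,0)
Op 5: remove (0,0)
Per-piece attacks for B:
  BN@(5,3): attacks (4,5) (3,4) (4,1) (3,2)
Union (4 distinct): (3,2) (3,4) (4,1) (4,5)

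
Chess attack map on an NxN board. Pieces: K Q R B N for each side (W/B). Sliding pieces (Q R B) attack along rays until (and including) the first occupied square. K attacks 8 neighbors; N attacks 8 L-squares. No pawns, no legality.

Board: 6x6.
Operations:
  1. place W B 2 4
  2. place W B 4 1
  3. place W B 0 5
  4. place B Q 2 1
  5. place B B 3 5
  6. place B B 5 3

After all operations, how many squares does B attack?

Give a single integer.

Answer: 19

Derivation:
Op 1: place WB@(2,4)
Op 2: place WB@(4,1)
Op 3: place WB@(0,5)
Op 4: place BQ@(2,1)
Op 5: place BB@(3,5)
Op 6: place BB@(5,3)
Per-piece attacks for B:
  BQ@(2,1): attacks (2,2) (2,3) (2,4) (2,0) (3,1) (4,1) (1,1) (0,1) (3,2) (4,3) (5,4) (3,0) (1,2) (0,3) (1,0) [ray(0,1) blocked at (2,4); ray(1,0) blocked at (4,1)]
  BB@(3,5): attacks (4,4) (5,3) (2,4) [ray(1,-1) blocked at (5,3); ray(-1,-1) blocked at (2,4)]
  BB@(5,3): attacks (4,4) (3,5) (4,2) (3,1) (2,0) [ray(-1,1) blocked at (3,5)]
Union (19 distinct): (0,1) (0,3) (1,0) (1,1) (1,2) (2,0) (2,2) (2,3) (2,4) (3,0) (3,1) (3,2) (3,5) (4,1) (4,2) (4,3) (4,4) (5,3) (5,4)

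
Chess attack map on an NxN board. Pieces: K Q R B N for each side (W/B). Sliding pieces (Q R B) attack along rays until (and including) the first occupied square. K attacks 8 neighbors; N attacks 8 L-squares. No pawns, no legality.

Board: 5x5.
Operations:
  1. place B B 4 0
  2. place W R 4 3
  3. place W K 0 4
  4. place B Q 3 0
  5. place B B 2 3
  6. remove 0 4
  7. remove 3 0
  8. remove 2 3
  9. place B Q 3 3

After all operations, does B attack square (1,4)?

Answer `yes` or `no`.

Answer: no

Derivation:
Op 1: place BB@(4,0)
Op 2: place WR@(4,3)
Op 3: place WK@(0,4)
Op 4: place BQ@(3,0)
Op 5: place BB@(2,3)
Op 6: remove (0,4)
Op 7: remove (3,0)
Op 8: remove (2,3)
Op 9: place BQ@(3,3)
Per-piece attacks for B:
  BQ@(3,3): attacks (3,4) (3,2) (3,1) (3,0) (4,3) (2,3) (1,3) (0,3) (4,4) (4,2) (2,4) (2,2) (1,1) (0,0) [ray(1,0) blocked at (4,3)]
  BB@(4,0): attacks (3,1) (2,2) (1,3) (0,4)
B attacks (1,4): no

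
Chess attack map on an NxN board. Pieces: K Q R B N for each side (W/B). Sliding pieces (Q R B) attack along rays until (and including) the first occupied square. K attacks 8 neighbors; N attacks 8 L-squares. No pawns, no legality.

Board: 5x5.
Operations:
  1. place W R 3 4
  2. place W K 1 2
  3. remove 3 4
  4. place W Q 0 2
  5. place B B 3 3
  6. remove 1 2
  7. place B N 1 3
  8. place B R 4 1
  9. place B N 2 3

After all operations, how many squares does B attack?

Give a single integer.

Answer: 15

Derivation:
Op 1: place WR@(3,4)
Op 2: place WK@(1,2)
Op 3: remove (3,4)
Op 4: place WQ@(0,2)
Op 5: place BB@(3,3)
Op 6: remove (1,2)
Op 7: place BN@(1,3)
Op 8: place BR@(4,1)
Op 9: place BN@(2,3)
Per-piece attacks for B:
  BN@(1,3): attacks (3,4) (2,1) (3,2) (0,1)
  BN@(2,3): attacks (4,4) (0,4) (3,1) (4,2) (1,1) (0,2)
  BB@(3,3): attacks (4,4) (4,2) (2,4) (2,2) (1,1) (0,0)
  BR@(4,1): attacks (4,2) (4,3) (4,4) (4,0) (3,1) (2,1) (1,1) (0,1)
Union (15 distinct): (0,0) (0,1) (0,2) (0,4) (1,1) (2,1) (2,2) (2,4) (3,1) (3,2) (3,4) (4,0) (4,2) (4,3) (4,4)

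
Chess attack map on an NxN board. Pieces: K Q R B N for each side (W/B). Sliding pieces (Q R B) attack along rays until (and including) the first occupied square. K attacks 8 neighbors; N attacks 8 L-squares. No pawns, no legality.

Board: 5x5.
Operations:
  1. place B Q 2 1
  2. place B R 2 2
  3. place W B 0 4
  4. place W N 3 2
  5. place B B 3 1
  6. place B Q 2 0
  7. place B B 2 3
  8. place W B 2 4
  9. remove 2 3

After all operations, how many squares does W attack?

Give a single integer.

Op 1: place BQ@(2,1)
Op 2: place BR@(2,2)
Op 3: place WB@(0,4)
Op 4: place WN@(3,2)
Op 5: place BB@(3,1)
Op 6: place BQ@(2,0)
Op 7: place BB@(2,3)
Op 8: place WB@(2,4)
Op 9: remove (2,3)
Per-piece attacks for W:
  WB@(0,4): attacks (1,3) (2,2) [ray(1,-1) blocked at (2,2)]
  WB@(2,4): attacks (3,3) (4,2) (1,3) (0,2)
  WN@(3,2): attacks (4,4) (2,4) (1,3) (4,0) (2,0) (1,1)
Union (10 distinct): (0,2) (1,1) (1,3) (2,0) (2,2) (2,4) (3,3) (4,0) (4,2) (4,4)

Answer: 10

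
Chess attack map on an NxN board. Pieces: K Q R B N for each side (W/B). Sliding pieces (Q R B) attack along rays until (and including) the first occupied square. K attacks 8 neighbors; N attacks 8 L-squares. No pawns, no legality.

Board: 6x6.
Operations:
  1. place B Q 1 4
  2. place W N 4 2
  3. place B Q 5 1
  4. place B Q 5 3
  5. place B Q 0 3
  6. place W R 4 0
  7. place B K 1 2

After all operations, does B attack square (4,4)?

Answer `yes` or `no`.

Answer: yes

Derivation:
Op 1: place BQ@(1,4)
Op 2: place WN@(4,2)
Op 3: place BQ@(5,1)
Op 4: place BQ@(5,3)
Op 5: place BQ@(0,3)
Op 6: place WR@(4,0)
Op 7: place BK@(1,2)
Per-piece attacks for B:
  BQ@(0,3): attacks (0,4) (0,5) (0,2) (0,1) (0,0) (1,3) (2,3) (3,3) (4,3) (5,3) (1,4) (1,2) [ray(1,0) blocked at (5,3); ray(1,1) blocked at (1,4); ray(1,-1) blocked at (1,2)]
  BK@(1,2): attacks (1,3) (1,1) (2,2) (0,2) (2,3) (2,1) (0,3) (0,1)
  BQ@(1,4): attacks (1,5) (1,3) (1,2) (2,4) (3,4) (4,4) (5,4) (0,4) (2,5) (2,3) (3,2) (4,1) (5,0) (0,5) (0,3) [ray(0,-1) blocked at (1,2); ray(-1,-1) blocked at (0,3)]
  BQ@(5,1): attacks (5,2) (5,3) (5,0) (4,1) (3,1) (2,1) (1,1) (0,1) (4,2) (4,0) [ray(0,1) blocked at (5,3); ray(-1,1) blocked at (4,2); ray(-1,-1) blocked at (4,0)]
  BQ@(5,3): attacks (5,4) (5,5) (5,2) (5,1) (4,3) (3,3) (2,3) (1,3) (0,3) (4,4) (3,5) (4,2) [ray(0,-1) blocked at (5,1); ray(-1,0) blocked at (0,3); ray(-1,-1) blocked at (4,2)]
B attacks (4,4): yes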